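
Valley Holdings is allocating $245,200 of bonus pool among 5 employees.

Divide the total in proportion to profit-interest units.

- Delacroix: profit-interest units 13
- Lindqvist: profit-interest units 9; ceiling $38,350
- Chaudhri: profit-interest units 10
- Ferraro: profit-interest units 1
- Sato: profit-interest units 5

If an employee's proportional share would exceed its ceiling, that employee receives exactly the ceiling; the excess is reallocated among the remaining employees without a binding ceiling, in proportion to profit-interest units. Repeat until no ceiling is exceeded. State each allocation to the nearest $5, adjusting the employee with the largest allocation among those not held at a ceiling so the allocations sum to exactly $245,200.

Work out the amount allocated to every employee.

Combined profit-interest units = 38.
Proportional shares (ignoring caps): Delacroix 83,884.21; Lindqvist 58,073.68; Chaudhri 64,526.32; Ferraro 6,452.63; Sato 32,263.16.
Cap binds for Lindqvist ($38,350); residual $206,850 reallocated over remaining profit-interest units 29.
Shares after redistribution: Delacroix 92,725.86 → $92,725; Chaudhri 71,327.59 → $71,330; Ferraro 7,132.76 → $7,135; Sato 35,663.79 → $35,665.
Rounding difference −$5 applied to Delacroix → $92,720.

Delacroix: $92,720 · Lindqvist: $38,350 · Chaudhri: $71,330 · Ferraro: $7,135 · Sato: $35,665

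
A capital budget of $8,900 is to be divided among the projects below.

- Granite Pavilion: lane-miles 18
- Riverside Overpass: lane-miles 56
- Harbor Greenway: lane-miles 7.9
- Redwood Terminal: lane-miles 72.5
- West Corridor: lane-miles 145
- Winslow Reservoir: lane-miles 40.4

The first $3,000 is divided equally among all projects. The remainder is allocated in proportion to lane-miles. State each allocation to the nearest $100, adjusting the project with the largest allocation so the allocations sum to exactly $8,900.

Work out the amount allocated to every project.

$3,000 shared equally gives $500 per project.
Remainder $5,900 by lane-miles (total 339.8): Granite Pavilion 312.54 → $300; Riverside Overpass 972.34 → $1,000; Harbor Greenway 137.17 → $100; Redwood Terminal 1,258.83 → $1,300; West Corridor 2,517.66 → $2,500; Winslow Reservoir 701.47 → $700.
Totals: Granite Pavilion $500 + $300 = $800; Riverside Overpass $500 + $1,000 = $1,500; Harbor Greenway $500 + $100 = $600; Redwood Terminal $500 + $1,300 = $1,800; West Corridor $500 + $2,500 = $3,000; Winslow Reservoir $500 + $700 = $1,200.

Granite Pavilion: $800 | Riverside Overpass: $1,500 | Harbor Greenway: $600 | Redwood Terminal: $1,800 | West Corridor: $3,000 | Winslow Reservoir: $1,200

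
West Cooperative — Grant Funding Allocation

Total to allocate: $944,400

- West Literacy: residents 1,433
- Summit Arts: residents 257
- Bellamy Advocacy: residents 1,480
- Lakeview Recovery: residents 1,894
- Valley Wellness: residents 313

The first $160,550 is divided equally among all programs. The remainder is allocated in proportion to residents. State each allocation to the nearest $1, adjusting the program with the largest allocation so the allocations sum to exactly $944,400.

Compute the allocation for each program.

West Literacy: $241,010 · Summit Arts: $69,575 · Bellamy Advocacy: $247,862 · Lakeview Recovery: $308,214 · Valley Wellness: $77,739

$160,550 shared equally gives $32,110 per program.
Remainder $783,850 by residents (total 5,377): West Literacy 208,900.33 → $208,900; Summit Arts 37,465.03 → $37,465; Bellamy Advocacy 215,751.91 → $215,752; Lakeview Recovery 276,104.13 → $276,104; Valley Wellness 45,628.61 → $45,629.
Totals: West Literacy $32,110 + $208,900 = $241,010; Summit Arts $32,110 + $37,465 = $69,575; Bellamy Advocacy $32,110 + $215,752 = $247,862; Lakeview Recovery $32,110 + $276,104 = $308,214; Valley Wellness $32,110 + $45,629 = $77,739.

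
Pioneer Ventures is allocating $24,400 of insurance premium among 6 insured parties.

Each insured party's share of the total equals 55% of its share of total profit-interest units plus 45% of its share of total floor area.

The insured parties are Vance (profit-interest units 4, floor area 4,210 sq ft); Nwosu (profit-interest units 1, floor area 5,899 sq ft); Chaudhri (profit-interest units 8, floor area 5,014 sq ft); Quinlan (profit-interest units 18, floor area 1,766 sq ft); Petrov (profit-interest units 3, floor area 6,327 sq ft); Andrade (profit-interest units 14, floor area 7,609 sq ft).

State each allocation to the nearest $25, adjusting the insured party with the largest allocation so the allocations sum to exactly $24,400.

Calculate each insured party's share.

Totals — profit-interest units 48, floor area 30,825.
Composite weights (55% profit-interest units + 45% floor area): Vance 0.1073; Nwosu 0.0976; Chaudhri 0.1649; Quinlan 0.2320; Petrov 0.1267; Andrade 0.2715.
Unrounded shares: Vance 2,617.95; Nwosu 2,380.83; Chaudhri 4,022.68; Quinlan 5,661.56; Petrov 3,092.46; Andrade 6,624.53.
Rounded to nearest $25: Vance $2,625; Nwosu $2,375; Chaudhri $4,025; Quinlan $5,650; Petrov $3,100; Andrade $6,625. Sum = $24,400.
Rounded total matches; no reconciliation needed.

Vance: $2,625 | Nwosu: $2,375 | Chaudhri: $4,025 | Quinlan: $5,650 | Petrov: $3,100 | Andrade: $6,625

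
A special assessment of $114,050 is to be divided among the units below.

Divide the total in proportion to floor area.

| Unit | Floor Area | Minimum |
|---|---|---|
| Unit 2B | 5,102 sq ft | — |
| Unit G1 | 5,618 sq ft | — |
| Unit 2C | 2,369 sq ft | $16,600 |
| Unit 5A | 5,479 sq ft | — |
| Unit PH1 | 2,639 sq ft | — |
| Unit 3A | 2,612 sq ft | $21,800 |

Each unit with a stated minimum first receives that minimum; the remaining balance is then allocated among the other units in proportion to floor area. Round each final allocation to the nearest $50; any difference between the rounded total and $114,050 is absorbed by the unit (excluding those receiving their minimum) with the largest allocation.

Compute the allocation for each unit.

Guaranteed amounts: Unit 2C $16,600; Unit 3A $21,800. Residual $75,650.
Residual split over remaining floor area 18,838: Unit 2B 20,488.71 → $20,500; Unit G1 22,560.87 → $22,550; Unit 5A 22,002.67 → $22,000; Unit PH1 10,597.75 → $10,600.

Unit 2B: $20,500; Unit G1: $22,550; Unit 2C: $16,600; Unit 5A: $22,000; Unit PH1: $10,600; Unit 3A: $21,800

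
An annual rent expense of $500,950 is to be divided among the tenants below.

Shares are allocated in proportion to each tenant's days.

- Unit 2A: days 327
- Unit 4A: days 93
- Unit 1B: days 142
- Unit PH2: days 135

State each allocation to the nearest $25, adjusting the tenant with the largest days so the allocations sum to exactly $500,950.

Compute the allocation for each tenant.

Unit 2A: $235,025; Unit 4A: $66,850; Unit 1B: $102,050; Unit PH2: $97,025

Combined days = 327 + 93 + 142 + 135 = 697.
Unrounded shares: Unit 2A 235,022.45; Unit 4A 66,841.25; Unit 1B 102,058.68; Unit PH2 97,027.62.
After rounding ($25): Unit 2A $235,025; Unit 4A $66,850; Unit 1B $102,050; Unit PH2 $97,025. Sum = $500,950.
Sum already equals the total — no adjustment.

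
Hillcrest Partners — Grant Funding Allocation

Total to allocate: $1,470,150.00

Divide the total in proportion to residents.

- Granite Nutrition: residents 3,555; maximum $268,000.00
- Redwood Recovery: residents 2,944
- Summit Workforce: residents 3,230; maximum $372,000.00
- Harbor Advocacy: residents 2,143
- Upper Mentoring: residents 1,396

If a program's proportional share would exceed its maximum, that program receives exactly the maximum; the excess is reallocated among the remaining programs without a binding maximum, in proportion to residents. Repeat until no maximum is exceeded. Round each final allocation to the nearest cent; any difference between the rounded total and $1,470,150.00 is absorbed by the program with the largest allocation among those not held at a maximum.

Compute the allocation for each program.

Combined residents = 13,268.
Proportional shares (ignoring caps): Granite Nutrition 393,908.8973; Redwood Recovery 326,207.5369; Summit Workforce 357,897.5354; Harbor Advocacy 237,453.3803; Upper Mentoring 154,682.6500.
Cap binds for Granite Nutrition ($268,000.00); balance $1,202,150.00 reallocated over remaining residents 9,713.
Cap binds for Summit Workforce ($372,000.00); balance $830,150.00 reallocated over remaining residents 6,483.
Remaining shares: Redwood Recovery 376,980.0401 → $376,980.04; Harbor Advocacy 274,411.7615 → $274,411.76; Upper Mentoring 178,758.1984 → $178,758.20.

Granite Nutrition: $268,000.00 | Redwood Recovery: $376,980.04 | Summit Workforce: $372,000.00 | Harbor Advocacy: $274,411.76 | Upper Mentoring: $178,758.20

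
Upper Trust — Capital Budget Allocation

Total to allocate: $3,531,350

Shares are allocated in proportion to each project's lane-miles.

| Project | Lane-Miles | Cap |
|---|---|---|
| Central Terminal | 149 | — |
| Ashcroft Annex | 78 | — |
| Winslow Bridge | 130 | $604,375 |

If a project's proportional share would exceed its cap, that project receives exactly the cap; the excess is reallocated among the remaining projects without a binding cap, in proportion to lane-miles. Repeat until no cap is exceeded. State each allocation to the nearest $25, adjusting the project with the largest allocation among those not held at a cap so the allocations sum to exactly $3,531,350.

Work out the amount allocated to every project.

Sum of lane-miles: 357.
Proportional shares (ignoring caps): Central Terminal 1,473,868.77; Ashcroft Annex 771,555.46; Winslow Bridge 1,285,925.77.
Cap binds for Winslow Bridge ($604,375); residual $2,926,975 reallocated over remaining lane-miles 227.
Remaining shares: Central Terminal 1,921,230.29 → $1,921,225; Ashcroft Annex 1,005,744.71 → $1,005,750.

Central Terminal: $1,921,225 | Ashcroft Annex: $1,005,750 | Winslow Bridge: $604,375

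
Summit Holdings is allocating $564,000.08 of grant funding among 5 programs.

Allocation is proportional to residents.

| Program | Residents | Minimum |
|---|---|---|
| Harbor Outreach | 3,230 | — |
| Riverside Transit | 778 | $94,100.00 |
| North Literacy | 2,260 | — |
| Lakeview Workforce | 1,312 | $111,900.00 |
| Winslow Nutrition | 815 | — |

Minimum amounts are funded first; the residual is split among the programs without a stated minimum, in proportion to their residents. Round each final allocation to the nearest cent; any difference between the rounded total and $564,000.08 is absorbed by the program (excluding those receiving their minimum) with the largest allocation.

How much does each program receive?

Harbor Outreach: $183,400.52; Riverside Transit: $94,100.00; North Literacy: $128,323.58; Lakeview Workforce: $111,900.00; Winslow Nutrition: $46,275.98

Guaranteed amounts: Riverside Transit $94,100.00; Lakeview Workforce $111,900.00. Balance $358,000.08.
Balance split over remaining residents 6,305: Harbor Outreach 183,400.5168 → $183,400.52; North Literacy 128,323.5814 → $128,323.58; Winslow Nutrition 46,275.9818 → $46,275.98.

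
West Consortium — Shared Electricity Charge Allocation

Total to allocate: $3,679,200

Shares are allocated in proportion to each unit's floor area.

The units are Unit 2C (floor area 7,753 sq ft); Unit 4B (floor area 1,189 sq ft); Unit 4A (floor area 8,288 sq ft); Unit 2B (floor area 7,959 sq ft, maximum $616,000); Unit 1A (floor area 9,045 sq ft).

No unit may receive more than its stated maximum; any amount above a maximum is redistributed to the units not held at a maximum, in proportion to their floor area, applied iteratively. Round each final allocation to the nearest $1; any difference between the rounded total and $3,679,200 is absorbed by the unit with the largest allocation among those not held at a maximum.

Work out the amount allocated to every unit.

Unit 2C: $903,863 | Unit 4B: $138,616 | Unit 4A: $966,234 | Unit 2B: $616,000 | Unit 1A: $1,054,487

Total floor area = 34,234.
Pro-rata shares before constraints: Unit 2C 833,231.22; Unit 4B 127,784.33; Unit 4A 890,728.80; Unit 2B 855,370.47; Unit 1A 972,085.18.
Cap binds for Unit 2B ($616,000); residual $3,063,200 reallocated over remaining floor area 26,275.
Redistributed shares: Unit 2C 903,862.59 → $903,863; Unit 4B 138,616.36 → $138,616; Unit 4A 966,234.12 → $966,234; Unit 1A 1,054,486.93 → $1,054,487.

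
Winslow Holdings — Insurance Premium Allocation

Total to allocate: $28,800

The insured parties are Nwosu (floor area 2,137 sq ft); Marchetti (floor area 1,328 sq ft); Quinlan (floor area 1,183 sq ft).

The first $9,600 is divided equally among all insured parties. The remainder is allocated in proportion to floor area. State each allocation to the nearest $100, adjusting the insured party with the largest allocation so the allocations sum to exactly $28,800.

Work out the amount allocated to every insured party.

Nwosu: $12,000 | Marchetti: $8,700 | Quinlan: $8,100

$9,600 shared equally gives $3,200 per insured party.
Remainder $19,200 by floor area (total 4,648): Nwosu 8,827.54 → $8,800; Marchetti 5,485.71 → $5,500; Quinlan 4,886.75 → $4,900.
Totals: Nwosu $3,200 + $8,800 = $12,000; Marchetti $3,200 + $5,500 = $8,700; Quinlan $3,200 + $4,900 = $8,100.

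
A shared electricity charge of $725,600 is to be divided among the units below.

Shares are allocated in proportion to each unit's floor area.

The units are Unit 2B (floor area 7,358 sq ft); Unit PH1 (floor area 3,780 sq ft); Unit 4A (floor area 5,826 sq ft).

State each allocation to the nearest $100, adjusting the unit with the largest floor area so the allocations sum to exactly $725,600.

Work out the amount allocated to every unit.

Floor area total: 7,358 + 3,780 + 5,826 = 16,964.
Unrounded shares: Unit 2B 314,723.23; Unit PH1 161,681.68; Unit 4A 249,195.10.
After rounding ($100): Unit 2B $314,700; Unit PH1 $161,700; Unit 4A $249,200. Sum = $725,600.
Sum already equals the total — no adjustment.

Unit 2B: $314,700 · Unit PH1: $161,700 · Unit 4A: $249,200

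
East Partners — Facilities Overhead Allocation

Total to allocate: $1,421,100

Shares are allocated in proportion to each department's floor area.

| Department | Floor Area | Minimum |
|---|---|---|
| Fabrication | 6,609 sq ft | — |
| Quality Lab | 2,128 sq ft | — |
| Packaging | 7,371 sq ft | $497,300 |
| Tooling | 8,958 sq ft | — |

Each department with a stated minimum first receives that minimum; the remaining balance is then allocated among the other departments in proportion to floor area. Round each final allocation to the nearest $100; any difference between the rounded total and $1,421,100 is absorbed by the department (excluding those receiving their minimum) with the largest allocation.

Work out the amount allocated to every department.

Minimums first: Packaging $497,300. Residual $923,800.
Residual split over remaining floor area 17,695: Fabrication 345,034.99 → $345,000; Quality Lab 111,096.15 → $111,100; Tooling 467,668.86 → $467,700.

Fabrication: $345,000; Quality Lab: $111,100; Packaging: $497,300; Tooling: $467,700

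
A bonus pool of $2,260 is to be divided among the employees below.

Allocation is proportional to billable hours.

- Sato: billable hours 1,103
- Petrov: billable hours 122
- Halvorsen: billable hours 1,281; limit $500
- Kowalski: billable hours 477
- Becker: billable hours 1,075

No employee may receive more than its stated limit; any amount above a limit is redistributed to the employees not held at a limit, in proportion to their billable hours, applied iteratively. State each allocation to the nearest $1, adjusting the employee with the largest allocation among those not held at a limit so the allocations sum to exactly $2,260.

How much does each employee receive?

Sato: $700 | Petrov: $77 | Halvorsen: $500 | Kowalski: $302 | Becker: $681

Combined billable hours = 4,058.
Pro-rata shares before constraints: Sato 614.29; Petrov 67.94; Halvorsen 713.42; Kowalski 265.65; Becker 598.69.
Held at cap: Halvorsen ($500); residual $1,760 reallocated over remaining billable hours 2,777.
Remaining shares: Sato 699.06 → $699; Petrov 77.32 → $77; Kowalski 302.31 → $302; Becker 681.31 → $681.
Rounding difference +$1 applied to Sato → $700.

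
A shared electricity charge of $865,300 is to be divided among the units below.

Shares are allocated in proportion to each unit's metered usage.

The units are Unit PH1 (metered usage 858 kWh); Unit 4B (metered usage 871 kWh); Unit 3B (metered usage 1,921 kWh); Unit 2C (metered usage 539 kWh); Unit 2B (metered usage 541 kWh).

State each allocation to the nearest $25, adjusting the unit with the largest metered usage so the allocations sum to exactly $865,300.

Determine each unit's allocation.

Total metered usage = 858 + 871 + 1,921 + 539 + 541 = 4,730.
Raw shares: Unit PH1 156,961.40; Unit 4B 159,339.60; Unit 3B 351,425.22; Unit 2C 98,603.95; Unit 2B 98,969.83.
At nearest $25: Unit PH1 $156,950; Unit 4B $159,350; Unit 3B $351,425; Unit 2C $98,600; Unit 2B $98,975. Sum = $865,300.
Rounded total matches; no reconciliation needed.

Unit PH1: $156,950 · Unit 4B: $159,350 · Unit 3B: $351,425 · Unit 2C: $98,600 · Unit 2B: $98,975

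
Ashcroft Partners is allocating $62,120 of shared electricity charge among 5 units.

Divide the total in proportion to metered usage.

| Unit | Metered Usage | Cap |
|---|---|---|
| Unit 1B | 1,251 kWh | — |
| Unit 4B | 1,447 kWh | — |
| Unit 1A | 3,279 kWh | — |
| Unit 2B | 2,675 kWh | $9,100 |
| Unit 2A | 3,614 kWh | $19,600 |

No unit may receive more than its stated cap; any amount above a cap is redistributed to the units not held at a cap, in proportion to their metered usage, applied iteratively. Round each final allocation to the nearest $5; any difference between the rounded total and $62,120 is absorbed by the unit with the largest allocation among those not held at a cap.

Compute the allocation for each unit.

Unit 1B: $6,995 | Unit 4B: $8,090 | Unit 1A: $18,335 | Unit 2B: $9,100 | Unit 2A: $19,600

Sum of metered usage: 12,266.
Unconstrained shares: Unit 1B 6,335.57; Unit 4B 7,328.20; Unit 1A 16,606.19; Unit 2B 13,547.29; Unit 2A 18,302.76.
Capped: Unit 2B ($9,100); balance $53,020 reallocated over remaining metered usage 9,591.
Capped: Unit 2A ($19,600); balance $33,420 reallocated over remaining metered usage 5,977.
Remaining shares: Unit 1B 6,994.88 → $6,995; Unit 4B 8,090.80 → $8,090; Unit 1A 18,334.31 → $18,335.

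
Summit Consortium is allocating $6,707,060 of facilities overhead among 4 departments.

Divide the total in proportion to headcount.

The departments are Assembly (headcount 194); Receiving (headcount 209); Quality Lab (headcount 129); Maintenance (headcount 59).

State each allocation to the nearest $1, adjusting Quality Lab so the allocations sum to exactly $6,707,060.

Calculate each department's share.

Headcount total: 591.
Unrounded shares: Assembly 194/591 × $6,707,060 = 2,201,640.68; Receiving 209/591 × $6,707,060 = 2,371,870.63; Quality Lab 129/591 × $6,707,060 = 1,463,977.56; Maintenance 59/591 × $6,707,060 = 669,571.13.
After rounding ($1): Assembly $2,201,641; Receiving $2,371,871; Quality Lab $1,463,978; Maintenance $669,571. Sum = $6,707,061.
Difference $6,707,060 − $6,707,061 = −$1 applied to Quality Lab: Quality Lab becomes $1,463,977.

Assembly: $2,201,641 · Receiving: $2,371,871 · Quality Lab: $1,463,977 · Maintenance: $669,571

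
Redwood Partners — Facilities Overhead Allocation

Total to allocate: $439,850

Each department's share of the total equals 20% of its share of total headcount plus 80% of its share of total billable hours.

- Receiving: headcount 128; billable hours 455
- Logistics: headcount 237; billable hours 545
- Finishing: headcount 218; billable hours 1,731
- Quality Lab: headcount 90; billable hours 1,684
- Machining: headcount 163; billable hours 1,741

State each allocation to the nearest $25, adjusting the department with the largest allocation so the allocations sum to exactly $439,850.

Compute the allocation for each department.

Totals — headcount 836, billable hours 6,156.
Blended shares (20% headcount + 80% billable hours): Receiving 0.0898; Logistics 0.1275; Finishing 0.2771; Quality Lab 0.2404; Machining 0.2652.
Unrounded shares: Receiving 39,477.12; Logistics 56,091.33; Finishing 121,884.36; Quality Lab 105,728.73; Machining 116,668.47.
Rounded to nearest $25: Receiving $39,475; Logistics $56,100; Finishing $121,875; Quality Lab $105,725; Machining $116,675. Sum = $439,850.
Sum already equals the total — no adjustment.

Receiving: $39,475 · Logistics: $56,100 · Finishing: $121,875 · Quality Lab: $105,725 · Machining: $116,675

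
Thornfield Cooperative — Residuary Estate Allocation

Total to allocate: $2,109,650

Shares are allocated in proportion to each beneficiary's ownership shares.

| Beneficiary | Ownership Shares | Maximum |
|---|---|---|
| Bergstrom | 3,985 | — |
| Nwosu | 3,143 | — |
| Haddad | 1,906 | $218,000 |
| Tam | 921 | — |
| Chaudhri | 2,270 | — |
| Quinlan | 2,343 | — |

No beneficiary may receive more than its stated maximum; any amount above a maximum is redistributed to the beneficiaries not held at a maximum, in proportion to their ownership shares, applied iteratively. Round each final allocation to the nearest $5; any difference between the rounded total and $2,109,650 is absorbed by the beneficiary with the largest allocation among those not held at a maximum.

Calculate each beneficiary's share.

Sum of ownership shares: 14,568.
Unconstrained shares: Bergstrom 577,083.69; Nwosu 455,150.33; Haddad 276,015.44; Tam 133,373.67; Chaudhri 328,727.73; Quinlan 339,299.15.
Cap binds for Haddad ($218,000); balance $1,891,650 reallocated over remaining ownership shares 12,662.
Remaining shares: Bergstrom 595,342.38 → $595,340; Nwosu 469,551.09 → $469,550; Tam 137,593.56 → $137,595; Chaudhri 339,128.53 → $339,130; Quinlan 350,034.43 → $350,035.

Bergstrom: $595,340; Nwosu: $469,550; Haddad: $218,000; Tam: $137,595; Chaudhri: $339,130; Quinlan: $350,035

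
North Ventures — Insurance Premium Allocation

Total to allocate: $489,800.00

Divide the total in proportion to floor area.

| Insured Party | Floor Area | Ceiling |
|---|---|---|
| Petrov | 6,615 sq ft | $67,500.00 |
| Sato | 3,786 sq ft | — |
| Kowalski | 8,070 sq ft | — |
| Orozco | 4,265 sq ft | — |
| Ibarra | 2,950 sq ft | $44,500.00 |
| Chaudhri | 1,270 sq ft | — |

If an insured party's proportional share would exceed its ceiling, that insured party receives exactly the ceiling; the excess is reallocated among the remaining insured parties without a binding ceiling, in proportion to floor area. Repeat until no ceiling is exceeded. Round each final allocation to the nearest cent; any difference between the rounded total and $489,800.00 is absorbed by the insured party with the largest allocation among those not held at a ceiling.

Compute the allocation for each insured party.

Combined floor area = 26,956.
Unconstrained shares: Petrov 120,196.8764; Sato 68,792.9515; Kowalski 146,634.7381; Orozco 77,496.5499; Ibarra 53,602.5375; Chaudhri 23,076.3466.
Cap binds for Petrov ($67,500.00), Ibarra ($44,500.00); residual $377,800.00 reallocated over remaining floor area 17,391.
Redistributed shares: Sato 82,246.6103 → $82,246.61; Kowalski 175,311.7130 → $175,311.71; Orozco 92,652.3489 → $92,652.35; Chaudhri 27,589.3278 → $27,589.33.

Petrov: $67,500.00; Sato: $82,246.61; Kowalski: $175,311.71; Orozco: $92,652.35; Ibarra: $44,500.00; Chaudhri: $27,589.33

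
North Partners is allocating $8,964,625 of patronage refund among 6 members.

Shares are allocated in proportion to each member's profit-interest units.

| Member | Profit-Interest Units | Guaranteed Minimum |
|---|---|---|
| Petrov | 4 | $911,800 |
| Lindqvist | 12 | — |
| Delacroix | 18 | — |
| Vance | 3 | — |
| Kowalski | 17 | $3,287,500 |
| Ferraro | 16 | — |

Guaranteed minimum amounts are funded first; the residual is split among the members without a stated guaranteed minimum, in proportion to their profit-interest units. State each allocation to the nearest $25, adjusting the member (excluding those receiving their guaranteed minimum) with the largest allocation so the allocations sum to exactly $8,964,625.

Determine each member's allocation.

Fund the minimums — Petrov $911,800; Kowalski $3,287,500. Remaining pool $4,765,325.
Remaining pool split over remaining profit-interest units 49: Lindqvist 1,167,018.37 → $1,167,025; Delacroix 1,750,527.55 → $1,750,525; Vance 291,754.59 → $291,750; Ferraro 1,556,024.49 → $1,556,025.

Petrov: $911,800 | Lindqvist: $1,167,025 | Delacroix: $1,750,525 | Vance: $291,750 | Kowalski: $3,287,500 | Ferraro: $1,556,025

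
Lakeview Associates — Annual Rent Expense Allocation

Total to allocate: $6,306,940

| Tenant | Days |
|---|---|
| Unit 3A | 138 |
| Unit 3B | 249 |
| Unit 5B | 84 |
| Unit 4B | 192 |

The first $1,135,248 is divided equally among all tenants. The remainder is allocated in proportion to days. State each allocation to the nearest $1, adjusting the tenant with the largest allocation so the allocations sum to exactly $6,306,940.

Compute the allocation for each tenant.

$1,135,248 shared equally gives $283,812 per tenant.
Remainder $5,171,692 by days (total 663): Unit 3A 1,076,460.78 → $1,076,461; Unit 3B 1,942,309.67 → $1,942,310; Unit 5B 655,237.00 → $655,237; Unit 4B 1,497,684.56 → $1,497,685.
Rounding difference −$1 on remainder applied to Unit 3B.
Totals: Unit 3A $283,812 + $1,076,461 = $1,360,273; Unit 3B $283,812 + $1,942,309 = $2,226,121; Unit 5B $283,812 + $655,237 = $939,049; Unit 4B $283,812 + $1,497,685 = $1,781,497.

Unit 3A: $1,360,273 | Unit 3B: $2,226,121 | Unit 5B: $939,049 | Unit 4B: $1,781,497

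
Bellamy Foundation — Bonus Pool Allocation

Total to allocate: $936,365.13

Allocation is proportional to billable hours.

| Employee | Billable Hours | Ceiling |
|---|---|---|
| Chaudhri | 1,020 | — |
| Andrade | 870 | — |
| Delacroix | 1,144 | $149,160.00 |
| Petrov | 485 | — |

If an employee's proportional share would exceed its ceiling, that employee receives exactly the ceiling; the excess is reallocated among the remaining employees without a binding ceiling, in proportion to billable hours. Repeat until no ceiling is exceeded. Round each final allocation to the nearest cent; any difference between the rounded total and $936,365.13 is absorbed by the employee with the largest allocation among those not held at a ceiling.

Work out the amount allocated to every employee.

Sum of billable hours: 3,519.
Proportional shares (ignoring caps): Chaudhri 271,410.1826; Andrade 231,496.9205; Delacroix 304,405.1460; Petrov 129,052.8809.
Held at cap: Delacroix ($149,160.00); residual $787,205.13 reallocated over remaining billable hours 2,375.
Remaining shares: Chaudhri 338,083.8874 → $338,083.89; Andrade 288,365.6687 → $288,365.67; Petrov 160,755.5739 → $160,755.57.

Chaudhri: $338,083.89 | Andrade: $288,365.67 | Delacroix: $149,160.00 | Petrov: $160,755.57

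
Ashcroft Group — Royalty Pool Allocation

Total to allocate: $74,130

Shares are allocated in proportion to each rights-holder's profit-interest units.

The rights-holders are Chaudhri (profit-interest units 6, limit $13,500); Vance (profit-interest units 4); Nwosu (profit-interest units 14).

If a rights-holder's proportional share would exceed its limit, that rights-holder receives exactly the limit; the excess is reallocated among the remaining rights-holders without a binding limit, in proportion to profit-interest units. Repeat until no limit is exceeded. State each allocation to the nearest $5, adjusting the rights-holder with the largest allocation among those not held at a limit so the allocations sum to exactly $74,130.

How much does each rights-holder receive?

Profit-interest units total: 24.
Proportional shares (ignoring caps): Chaudhri 18,532.50; Vance 12,355.00; Nwosu 43,242.50.
Cap binds for Chaudhri ($13,500); balance $60,630 reallocated over remaining profit-interest units 18.
Redistributed shares: Vance 13,473.33 → $13,475; Nwosu 47,156.67 → $47,155.

Chaudhri: $13,500; Vance: $13,475; Nwosu: $47,155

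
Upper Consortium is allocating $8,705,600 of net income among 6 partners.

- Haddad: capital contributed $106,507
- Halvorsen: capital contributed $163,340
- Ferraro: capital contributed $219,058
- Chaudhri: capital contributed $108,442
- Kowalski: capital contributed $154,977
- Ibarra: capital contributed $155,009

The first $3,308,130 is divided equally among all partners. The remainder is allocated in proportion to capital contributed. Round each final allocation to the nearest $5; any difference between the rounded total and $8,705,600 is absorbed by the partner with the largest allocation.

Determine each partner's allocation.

First tranche $3,308,130 split equally: $551,355 each.
Remainder $5,397,470 by capital contributed (total 907,333): Haddad 633,580.33 → $633,580; Halvorsen 971,663.93 → $971,665; Ferraro 1,303,114.71 → $1,303,115; Chaudhri 645,091.10 → $645,090; Kowalski 921,914.79 → $921,915; Ibarra 922,105.14 → $922,105.
Totals: Haddad $551,355 + $633,580 = $1,184,935; Halvorsen $551,355 + $971,665 = $1,523,020; Ferraro $551,355 + $1,303,115 = $1,854,470; Chaudhri $551,355 + $645,090 = $1,196,445; Kowalski $551,355 + $921,915 = $1,473,270; Ibarra $551,355 + $922,105 = $1,473,460.

Haddad: $1,184,935 | Halvorsen: $1,523,020 | Ferraro: $1,854,470 | Chaudhri: $1,196,445 | Kowalski: $1,473,270 | Ibarra: $1,473,460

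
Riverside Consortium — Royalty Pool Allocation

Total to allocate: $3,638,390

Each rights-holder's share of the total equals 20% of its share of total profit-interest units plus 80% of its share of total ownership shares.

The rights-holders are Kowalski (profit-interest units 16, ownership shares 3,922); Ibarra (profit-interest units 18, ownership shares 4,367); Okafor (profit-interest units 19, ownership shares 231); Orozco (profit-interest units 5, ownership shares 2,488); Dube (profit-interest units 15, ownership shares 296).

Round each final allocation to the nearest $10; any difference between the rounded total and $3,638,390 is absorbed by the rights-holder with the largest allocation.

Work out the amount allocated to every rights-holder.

Totals — profit-interest units 73, ownership shares 11,304.
Combined weights (20% profit-interest units + 80% ownership shares): Kowalski 0.3214; Ibarra 0.3584; Okafor 0.0684; Orozco 0.1898; Dube 0.0620.
Pro-rata amounts: Kowalski 1,169,382.48; Ibarra 1,303,903.68; Okafor 248,876.75; Orozco 690,485.99; Dube 225,741.10.
Rounded to nearest $10: Kowalski $1,169,380; Ibarra $1,303,900; Okafor $248,880; Orozco $690,490; Dube $225,740. Sum = $3,638,390.
Rounded total matches; no reconciliation needed.

Kowalski: $1,169,380 | Ibarra: $1,303,900 | Okafor: $248,880 | Orozco: $690,490 | Dube: $225,740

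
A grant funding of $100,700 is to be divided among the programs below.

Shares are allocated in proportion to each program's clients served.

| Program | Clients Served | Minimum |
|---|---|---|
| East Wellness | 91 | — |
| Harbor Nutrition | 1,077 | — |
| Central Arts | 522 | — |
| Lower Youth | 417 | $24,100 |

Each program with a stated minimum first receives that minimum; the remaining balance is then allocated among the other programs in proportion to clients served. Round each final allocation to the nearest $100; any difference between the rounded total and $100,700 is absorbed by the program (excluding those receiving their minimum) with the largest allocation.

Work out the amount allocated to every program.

Minimums first: Lower Youth $24,100. Balance $76,600.
Balance split over remaining clients served 1,690: East Wellness 4,124.62 → $4,100; Harbor Nutrition 48,815.50 → $48,800; Central Arts 23,659.88 → $23,700.

East Wellness: $4,100 · Harbor Nutrition: $48,800 · Central Arts: $23,700 · Lower Youth: $24,100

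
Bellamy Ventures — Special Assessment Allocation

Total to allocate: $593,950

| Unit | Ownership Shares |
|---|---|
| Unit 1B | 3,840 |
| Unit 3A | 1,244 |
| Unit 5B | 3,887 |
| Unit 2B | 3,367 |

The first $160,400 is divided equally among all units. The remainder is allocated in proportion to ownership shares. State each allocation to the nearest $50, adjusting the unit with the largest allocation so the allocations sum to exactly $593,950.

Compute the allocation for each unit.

Equal tier: $160,400 ÷ 4 = $40,100 apiece.
Remainder $433,550 by ownership shares (total 12,338): Unit 1B 134,935.32 → $134,950; Unit 3A 43,713.42 → $43,700; Unit 5B 136,586.87 → $136,600; Unit 2B 118,314.38 → $118,300.
Totals: Unit 1B $40,100 + $134,950 = $175,050; Unit 3A $40,100 + $43,700 = $83,800; Unit 5B $40,100 + $136,600 = $176,700; Unit 2B $40,100 + $118,300 = $158,400.

Unit 1B: $175,050 | Unit 3A: $83,800 | Unit 5B: $176,700 | Unit 2B: $158,400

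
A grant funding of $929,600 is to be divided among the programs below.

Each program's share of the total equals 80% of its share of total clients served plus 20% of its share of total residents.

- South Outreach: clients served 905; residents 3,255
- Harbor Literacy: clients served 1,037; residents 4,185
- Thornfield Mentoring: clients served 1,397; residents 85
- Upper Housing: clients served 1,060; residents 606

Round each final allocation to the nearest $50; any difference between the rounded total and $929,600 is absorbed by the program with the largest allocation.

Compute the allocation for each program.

Totals — clients served 4,399, residents 8,131.
Blended shares (80% clients served + 20% residents): South Outreach 0.2446; Harbor Literacy 0.2915; Thornfield Mentoring 0.2561; Upper Housing 0.2077.
Unrounded shares: South Outreach 227,423.68; Harbor Literacy 271,004.13; Thornfield Mentoring 238,115.65; Upper Housing 193,056.54.
At nearest $50: South Outreach $227,400; Harbor Literacy $271,000; Thornfield Mentoring $238,100; Upper Housing $193,050. Sum = $929,550.
Difference $929,600 − $929,550 = +$50 applied to largest allocation (Harbor Literacy): Harbor Literacy becomes $271,050.

South Outreach: $227,400; Harbor Literacy: $271,050; Thornfield Mentoring: $238,100; Upper Housing: $193,050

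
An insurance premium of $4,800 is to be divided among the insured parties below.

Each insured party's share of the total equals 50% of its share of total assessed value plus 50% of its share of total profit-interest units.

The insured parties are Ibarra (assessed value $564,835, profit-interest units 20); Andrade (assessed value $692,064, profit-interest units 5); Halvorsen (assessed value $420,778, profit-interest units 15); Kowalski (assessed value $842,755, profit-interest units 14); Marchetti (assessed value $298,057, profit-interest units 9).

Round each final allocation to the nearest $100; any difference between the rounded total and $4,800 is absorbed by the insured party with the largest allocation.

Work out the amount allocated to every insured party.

Ibarra: $1,200; Andrade: $800; Halvorsen: $900; Kowalski: $1,300; Marchetti: $600

Totals — assessed value 2,818,489, profit-interest units 63.
Blended shares (50% assessed value + 50% profit-interest units): Ibarra 0.2589; Andrade 0.1625; Halvorsen 0.1937; Kowalski 0.2606; Marchetti 0.1243.
Proportional shares: Ibarra 1,242.87; Andrade 779.78; Halvorsen 929.73; Kowalski 1,250.96; Marchetti 596.66.
After rounding ($100): Ibarra $1,200; Andrade $800; Halvorsen $900; Kowalski $1,300; Marchetti $600. Sum = $4,800.
Sum already equals the total — no adjustment.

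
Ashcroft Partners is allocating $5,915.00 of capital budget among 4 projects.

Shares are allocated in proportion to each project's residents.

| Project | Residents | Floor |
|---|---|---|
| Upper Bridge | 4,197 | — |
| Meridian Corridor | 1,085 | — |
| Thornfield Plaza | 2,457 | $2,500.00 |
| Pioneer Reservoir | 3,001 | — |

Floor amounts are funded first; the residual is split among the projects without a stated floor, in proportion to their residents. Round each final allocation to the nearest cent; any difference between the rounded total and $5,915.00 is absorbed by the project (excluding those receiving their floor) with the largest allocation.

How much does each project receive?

Upper Bridge: $1,730.39 | Meridian Corridor: $447.33 | Thornfield Plaza: $2,500.00 | Pioneer Reservoir: $1,237.28

Guaranteed amounts: Thornfield Plaza $2,500.00. Remaining pool $3,415.00.
Remaining pool split over remaining residents 8,283: Upper Bridge 1,730.3821 → $1,730.38; Meridian Corridor 447.3349 → $447.33; Pioneer Reservoir 1,237.2830 → $1,237.28.
Rounding difference +$0.01 applied to Upper Bridge → $1,730.39.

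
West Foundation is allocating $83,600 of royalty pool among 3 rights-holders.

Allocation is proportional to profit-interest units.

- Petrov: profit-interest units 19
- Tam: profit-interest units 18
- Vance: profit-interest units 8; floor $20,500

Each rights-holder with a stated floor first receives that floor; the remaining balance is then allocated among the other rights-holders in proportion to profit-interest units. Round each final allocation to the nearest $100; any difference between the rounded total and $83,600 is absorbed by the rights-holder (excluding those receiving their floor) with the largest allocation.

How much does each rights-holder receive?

Guaranteed amounts: Vance $20,500. Remaining pool $63,100.
Remaining pool split over remaining profit-interest units 37: Petrov 32,402.70 → $32,400; Tam 30,697.30 → $30,700.

Petrov: $32,400 | Tam: $30,700 | Vance: $20,500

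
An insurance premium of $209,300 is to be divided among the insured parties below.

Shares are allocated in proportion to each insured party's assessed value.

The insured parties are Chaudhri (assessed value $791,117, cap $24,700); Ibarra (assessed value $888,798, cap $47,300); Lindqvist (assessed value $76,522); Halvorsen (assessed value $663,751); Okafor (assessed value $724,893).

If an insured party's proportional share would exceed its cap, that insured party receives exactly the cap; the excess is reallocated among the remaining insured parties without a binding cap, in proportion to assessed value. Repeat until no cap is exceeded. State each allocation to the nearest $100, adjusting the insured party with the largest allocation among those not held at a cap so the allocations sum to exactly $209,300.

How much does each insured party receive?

Sum of assessed value: 3,145,081.
Pro-rata shares before constraints: Chaudhri 52,647.54; Ibarra 59,148.05; Lindqvist 5,092.41; Halvorsen 44,171.54; Okafor 48,240.44.
Held at cap: Chaudhri ($24,700), Ibarra ($47,300); balance $137,300 reallocated over remaining assessed value 1,465,166.
Remaining shares: Lindqvist 7,170.84 → $7,200; Halvorsen 62,199.79 → $62,200; Okafor 67,929.37 → $67,900.

Chaudhri: $24,700 | Ibarra: $47,300 | Lindqvist: $7,200 | Halvorsen: $62,200 | Okafor: $67,900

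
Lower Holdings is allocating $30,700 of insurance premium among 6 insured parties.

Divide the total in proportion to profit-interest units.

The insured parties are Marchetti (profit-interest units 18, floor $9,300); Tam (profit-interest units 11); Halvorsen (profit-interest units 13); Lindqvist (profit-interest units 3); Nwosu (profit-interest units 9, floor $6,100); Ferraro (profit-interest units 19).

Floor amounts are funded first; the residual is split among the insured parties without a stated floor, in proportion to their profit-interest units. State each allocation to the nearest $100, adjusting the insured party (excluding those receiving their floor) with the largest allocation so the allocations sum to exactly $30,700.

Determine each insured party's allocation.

Guaranteed amounts: Marchetti $9,300; Nwosu $6,100. Balance $15,300.
Balance split over remaining profit-interest units 46: Tam 3,658.70 → $3,700; Halvorsen 4,323.91 → $4,300; Lindqvist 997.83 → $1,000; Ferraro 6,319.57 → $6,300.

Marchetti: $9,300 | Tam: $3,700 | Halvorsen: $4,300 | Lindqvist: $1,000 | Nwosu: $6,100 | Ferraro: $6,300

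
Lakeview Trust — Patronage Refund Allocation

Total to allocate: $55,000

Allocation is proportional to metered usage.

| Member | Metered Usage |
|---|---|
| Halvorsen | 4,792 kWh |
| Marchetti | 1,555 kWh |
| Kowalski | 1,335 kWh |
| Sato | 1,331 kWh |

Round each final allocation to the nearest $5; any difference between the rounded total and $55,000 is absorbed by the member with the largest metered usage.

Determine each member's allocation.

Metered usage total: 4,792 + 1,555 + 1,335 + 1,331 = 9,013.
Pro-rata amounts: Halvorsen 29,242.21; Marchetti 9,489.07; Kowalski 8,146.57; Sato 8,122.16.
After rounding ($5): Halvorsen $29,240; Marchetti $9,490; Kowalski $8,145; Sato $8,120. Sum = $54,995.
Difference $55,000 − $54,995 = +$5 applied to largest metered usage (Halvorsen): Halvorsen becomes $29,245.

Halvorsen: $29,245 | Marchetti: $9,490 | Kowalski: $8,145 | Sato: $8,120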